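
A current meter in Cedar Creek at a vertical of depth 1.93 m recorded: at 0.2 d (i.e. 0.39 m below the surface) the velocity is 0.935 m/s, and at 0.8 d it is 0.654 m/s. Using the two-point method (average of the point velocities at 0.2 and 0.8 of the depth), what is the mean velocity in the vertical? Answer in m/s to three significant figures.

0.795 m/s

v̄ = (0.935 + 0.654) / 2 = 0.7945 m/s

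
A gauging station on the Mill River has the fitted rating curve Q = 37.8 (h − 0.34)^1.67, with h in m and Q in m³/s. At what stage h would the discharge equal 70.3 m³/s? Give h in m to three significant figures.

1.79 m

h − h₀ = (Q/C)^(1/b) = (70.3/37.8)^(1/1.67) = 1.450 m
h = 0.34 + 1.450 = 1.790 m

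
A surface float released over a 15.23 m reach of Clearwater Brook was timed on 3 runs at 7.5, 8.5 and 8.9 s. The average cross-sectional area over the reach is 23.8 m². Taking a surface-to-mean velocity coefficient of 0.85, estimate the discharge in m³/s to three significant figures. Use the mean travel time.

37.1 m³/s

t̄ = (7.5 + 8.5 + 8.9) / 3 = 8.3 s
v_surface = L / t̄ = 15.23 / 8.3 = 1.835 m/s
v_mean = 0.85 × 1.835 = 1.560 m/s
Q = A × v_mean = 23.8 × 1.560 = 37.12 m³/s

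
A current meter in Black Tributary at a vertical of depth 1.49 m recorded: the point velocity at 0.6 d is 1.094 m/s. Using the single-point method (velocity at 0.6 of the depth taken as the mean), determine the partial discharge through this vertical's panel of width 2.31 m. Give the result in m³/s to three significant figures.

3.77 m³/s

v̄ = v₀.₆ = 1.094 m/s
q = v̄ × d × w = 1.094 × 1.49 × 2.31 = 3.765 m³/s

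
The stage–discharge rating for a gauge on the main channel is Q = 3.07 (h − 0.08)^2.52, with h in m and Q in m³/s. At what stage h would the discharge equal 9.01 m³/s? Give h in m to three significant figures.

h − h₀ = (Q/C)^(1/b) = (9.01/3.07)^(1/2.52) = 1.533 m
h = 0.08 + 1.533 = 1.613 m

1.61 m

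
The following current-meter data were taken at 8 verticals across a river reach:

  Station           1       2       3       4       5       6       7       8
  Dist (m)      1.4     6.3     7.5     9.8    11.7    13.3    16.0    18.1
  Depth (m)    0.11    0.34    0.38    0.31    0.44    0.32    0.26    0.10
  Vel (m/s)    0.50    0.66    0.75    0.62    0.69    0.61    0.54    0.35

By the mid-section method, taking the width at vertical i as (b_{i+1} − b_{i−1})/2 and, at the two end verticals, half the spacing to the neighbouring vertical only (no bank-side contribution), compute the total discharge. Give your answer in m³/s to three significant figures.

3.05 m³/s

w_1 = (6.3 − 1.4)/2 = 2.45 m; q_1 = 0.50 × 0.11 × 2.45 = 0.1348 m³/s
w_2 = (7.5 − 1.4)/2 = 3.05 m; q_2 = 0.66 × 0.34 × 3.05 = 0.6844 m³/s
w_3 = (9.8 − 6.3)/2 = 1.75 m; q_3 = 0.75 × 0.38 × 1.75 = 0.4988 m³/s
w_4 = (11.7 − 7.5)/2 = 2.1 m; q_4 = 0.62 × 0.31 × 2.1 = 0.4036 m³/s
w_5 = (13.3 − 9.8)/2 = 1.75 m; q_5 = 0.69 × 0.44 × 1.75 = 0.5313 m³/s
w_6 = (16.0 − 11.7)/2 = 2.15 m; q_6 = 0.61 × 0.32 × 2.15 = 0.4197 m³/s
w_7 = (18.1 − 13.3)/2 = 2.4 m; q_7 = 0.54 × 0.26 × 2.4 = 0.3370 m³/s
w_8 = (18.1 − 16.0)/2 = 1.05 m; q_8 = 0.35 × 0.10 × 1.05 = 0.03675 m³/s
Q = Σ qᵢ = 3.046 m³/s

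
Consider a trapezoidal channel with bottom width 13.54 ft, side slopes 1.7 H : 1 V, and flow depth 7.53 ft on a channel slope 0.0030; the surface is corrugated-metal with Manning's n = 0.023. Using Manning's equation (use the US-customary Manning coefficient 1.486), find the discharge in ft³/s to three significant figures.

1940 ft³/s

A = (b + z·y)·y = (13.54 + 1.7×7.53)×7.53 = 198.3 ft²
P = b + 2y√(1+z²) = 13.54 + 2×7.53×√(1+1.7²) = 43.24 ft
R = A/P = 198.3/43.24 = 4.587 ft
Q = (1.486/n)·A·R^(2/3)·S^(1/2) = (1.486/0.023) × 198.3 × 4.587^(2/3) × 0.0030^(1/2) = 1938 ft³/s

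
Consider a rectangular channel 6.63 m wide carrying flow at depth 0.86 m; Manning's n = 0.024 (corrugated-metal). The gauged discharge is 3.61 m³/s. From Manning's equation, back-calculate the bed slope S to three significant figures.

A = b·y = 6.63 × 0.86 = 5.702 m²
P = b + 2y = 6.63 + 2×0.86 = 8.350 m
R = A/P = 5.702/8.350 = 0.6829 m
S = (Q·n / (1·A·R^(2/3)))² = (3.61×0.024 / (1×5.702×0.7754))² = 0.0003840

0.000384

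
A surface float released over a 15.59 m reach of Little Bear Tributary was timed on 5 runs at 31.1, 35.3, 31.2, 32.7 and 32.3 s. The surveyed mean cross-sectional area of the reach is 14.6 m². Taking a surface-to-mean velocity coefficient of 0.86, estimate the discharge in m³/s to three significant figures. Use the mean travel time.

6.02 m³/s

t̄ = (31.1 + 35.3 + 31.2 + 32.7 + 32.3) / 5 = 32.52 s
v_surface = L / t̄ = 15.59 / 32.52 = 0.4794 m/s
v_mean = 0.86 × 0.4794 = 0.4123 m/s
Q = A × v_mean = 14.6 × 0.4123 = 6.019 m³/s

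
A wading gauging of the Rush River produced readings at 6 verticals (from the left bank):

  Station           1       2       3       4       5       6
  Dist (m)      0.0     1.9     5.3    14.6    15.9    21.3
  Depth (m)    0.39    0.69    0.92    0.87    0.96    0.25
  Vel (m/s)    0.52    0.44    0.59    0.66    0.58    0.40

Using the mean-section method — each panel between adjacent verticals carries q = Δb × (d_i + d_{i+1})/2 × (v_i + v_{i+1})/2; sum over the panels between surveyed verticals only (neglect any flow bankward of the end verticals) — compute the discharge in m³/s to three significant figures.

Panel 1-2: Δb = 1.9 m, d̄ = (0.39+0.69)/2 = 0.54, v̄ = (0.52+0.44)/2 = 0.48 → q = 1.9×0.54×0.48 = 0.4925 m³/s
Panel 2-3: Δb = 3.4 m, d̄ = (0.69+0.92)/2 = 0.805, v̄ = (0.44+0.59)/2 = 0.515 → q = 3.4×0.805×0.515 = 1.410 m³/s
Panel 3-4: Δb = 9.3 m, d̄ = (0.92+0.87)/2 = 0.895, v̄ = (0.59+0.66)/2 = 0.625 → q = 9.3×0.895×0.625 = 5.202 m³/s
Panel 4-5: Δb = 1.3 m, d̄ = (0.87+0.96)/2 = 0.915, v̄ = (0.66+0.58)/2 = 0.62 → q = 1.3×0.915×0.62 = 0.7375 m³/s
Panel 5-6: Δb = 5.4 m, d̄ = (0.96+0.25)/2 = 0.605, v̄ = (0.58+0.40)/2 = 0.49 → q = 5.4×0.605×0.49 = 1.601 m³/s
Q = Σ q = 9.443 m³/s

9.44 m³/s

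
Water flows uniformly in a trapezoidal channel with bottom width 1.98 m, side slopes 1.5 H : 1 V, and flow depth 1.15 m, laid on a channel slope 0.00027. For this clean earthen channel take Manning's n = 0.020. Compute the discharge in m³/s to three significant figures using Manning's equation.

2.75 m³/s

A = (b + z·y)·y = (1.98 + 1.5×1.15)×1.15 = 4.261 m²
P = b + 2y√(1+z²) = 1.98 + 2×1.15×√(1+1.5²) = 6.126 m
R = A/P = 4.261/6.126 = 0.6955 m
Q = (1/n)·A·R^(2/3)·S^(1/2) = (1/0.020) × 4.261 × 0.6955^(2/3) × 0.00027^(1/2) = 2.748 m³/s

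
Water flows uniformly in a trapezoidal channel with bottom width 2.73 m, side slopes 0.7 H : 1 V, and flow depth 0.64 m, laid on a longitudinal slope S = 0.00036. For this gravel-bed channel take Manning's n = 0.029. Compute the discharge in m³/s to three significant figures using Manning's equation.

A = (b + z·y)·y = (2.73 + 0.7×0.64)×0.64 = 2.034 m²
P = b + 2y√(1+z²) = 2.73 + 2×0.64×√(1+0.7²) = 4.292 m
R = A/P = 2.034/4.292 = 0.4738 m
Q = (1/n)·A·R^(2/3)·S^(1/2) = (1/0.029) × 2.034 × 0.4738^(2/3) × 0.00036^(1/2) = 0.8088 m³/s

0.809 m³/s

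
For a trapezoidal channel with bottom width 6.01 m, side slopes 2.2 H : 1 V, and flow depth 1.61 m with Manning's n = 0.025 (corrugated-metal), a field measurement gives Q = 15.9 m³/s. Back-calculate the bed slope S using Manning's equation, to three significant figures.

0.000578

A = (b + z·y)·y = (6.01 + 2.2×1.61)×1.61 = 15.38 m²
P = b + 2y√(1+z²) = 6.01 + 2×1.61×√(1+2.2²) = 13.79 m
R = A/P = 15.38/13.79 = 1.115 m
S = (Q·n / (1·A·R^(2/3)))² = (15.9×0.025 / (1×15.38×1.075))² = 0.0005778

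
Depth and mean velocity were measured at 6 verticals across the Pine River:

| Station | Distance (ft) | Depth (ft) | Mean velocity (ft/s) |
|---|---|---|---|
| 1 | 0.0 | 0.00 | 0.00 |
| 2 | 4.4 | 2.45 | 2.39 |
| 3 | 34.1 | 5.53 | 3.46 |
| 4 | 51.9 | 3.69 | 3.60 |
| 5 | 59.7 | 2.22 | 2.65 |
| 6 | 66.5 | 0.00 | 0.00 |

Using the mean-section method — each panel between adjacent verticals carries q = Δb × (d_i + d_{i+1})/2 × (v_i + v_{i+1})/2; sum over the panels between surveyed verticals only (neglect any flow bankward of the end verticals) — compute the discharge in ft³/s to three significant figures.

725 ft³/s

Panel 1-2: Δb = 4.4 ft, d̄ = (0.00+2.45)/2 = 1.225, v̄ = (0.00+2.39)/2 = 1.195 → q = 4.4×1.225×1.195 = 6.441 ft³/s
Panel 2-3: Δb = 29.7 ft, d̄ = (2.45+5.53)/2 = 3.99, v̄ = (2.39+3.46)/2 = 2.925 → q = 29.7×3.99×2.925 = 346.6 ft³/s
Panel 3-4: Δb = 17.8 ft, d̄ = (5.53+3.69)/2 = 4.61, v̄ = (3.46+3.60)/2 = 3.53 → q = 17.8×4.61×3.53 = 289.7 ft³/s
Panel 4-5: Δb = 7.8 ft, d̄ = (3.69+2.22)/2 = 2.955, v̄ = (3.60+2.65)/2 = 3.125 → q = 7.8×2.955×3.125 = 72.03 ft³/s
Panel 5-6: Δb = 6.8 ft, d̄ = (2.22+0.00)/2 = 1.11, v̄ = (2.65+0.00)/2 = 1.325 → q = 6.8×1.11×1.325 = 10.00 ft³/s
Q = Σ q = 724.8 ft³/s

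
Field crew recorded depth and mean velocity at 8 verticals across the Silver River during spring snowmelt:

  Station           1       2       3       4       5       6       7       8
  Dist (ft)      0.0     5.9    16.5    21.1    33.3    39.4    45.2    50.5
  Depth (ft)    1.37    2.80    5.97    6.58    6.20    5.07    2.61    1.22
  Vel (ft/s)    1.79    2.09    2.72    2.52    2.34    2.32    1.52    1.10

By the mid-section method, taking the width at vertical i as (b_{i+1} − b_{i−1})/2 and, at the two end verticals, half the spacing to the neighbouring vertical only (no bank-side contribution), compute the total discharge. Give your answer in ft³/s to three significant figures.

547 ft³/s

w_1 = (5.9 − 0.0)/2 = 2.95 ft; q_1 = 1.79 × 1.37 × 2.95 = 7.234 ft³/s
w_2 = (16.5 − 0.0)/2 = 8.25 ft; q_2 = 2.09 × 2.80 × 8.25 = 48.28 ft³/s
w_3 = (21.1 − 5.9)/2 = 7.6 ft; q_3 = 2.72 × 5.97 × 7.6 = 123.4 ft³/s
w_4 = (33.3 − 16.5)/2 = 8.4 ft; q_4 = 2.52 × 6.58 × 8.4 = 139.3 ft³/s
w_5 = (39.4 − 21.1)/2 = 9.15 ft; q_5 = 2.34 × 6.20 × 9.15 = 132.7 ft³/s
w_6 = (45.2 − 33.3)/2 = 5.95 ft; q_6 = 2.32 × 5.07 × 5.95 = 69.99 ft³/s
w_7 = (50.5 − 39.4)/2 = 5.55 ft; q_7 = 1.52 × 2.61 × 5.55 = 22.02 ft³/s
w_8 = (50.5 − 45.2)/2 = 2.65 ft; q_8 = 1.10 × 1.22 × 2.65 = 3.556 ft³/s
Q = Σ qᵢ = 546.5 ft³/s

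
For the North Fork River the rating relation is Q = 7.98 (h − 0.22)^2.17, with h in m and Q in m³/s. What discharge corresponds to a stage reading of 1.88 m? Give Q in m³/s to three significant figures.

24.0 m³/s

Q = 7.98 × (1.88 − 0.22)^2.17 = 7.98 × 1.66^2.17 = 23.97 m³/s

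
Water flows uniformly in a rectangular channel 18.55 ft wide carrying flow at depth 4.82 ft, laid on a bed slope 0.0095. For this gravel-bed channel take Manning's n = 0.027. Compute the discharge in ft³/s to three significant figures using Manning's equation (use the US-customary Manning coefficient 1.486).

A = b·y = 18.55 × 4.82 = 89.41 ft²
P = b + 2y = 18.55 + 2×4.82 = 28.19 ft
R = A/P = 89.41/28.19 = 3.172 ft
Q = (1.486/n)·A·R^(2/3)·S^(1/2) = (1.486/0.027) × 89.41 × 3.172^(2/3) × 0.0095^(1/2) = 1035 ft³/s

1040 ft³/s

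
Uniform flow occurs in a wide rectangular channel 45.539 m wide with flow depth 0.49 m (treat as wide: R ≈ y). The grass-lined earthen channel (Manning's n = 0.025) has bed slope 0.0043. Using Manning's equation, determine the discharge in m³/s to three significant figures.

36.4 m³/s

A = b·y = 45.539 × 0.49 = 22.31 m²
Wide channel: R ≈ y = 0.49 m
Q = (1/n)·A·R^(2/3)·S^(1/2) = (1/0.025) × 22.31 × 0.4900^(2/3) × 0.0043^(1/2) = 36.38 m³/s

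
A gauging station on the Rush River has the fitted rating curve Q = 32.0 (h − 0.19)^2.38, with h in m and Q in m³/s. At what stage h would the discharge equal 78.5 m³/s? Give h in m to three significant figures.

1.65 m

h − h₀ = (Q/C)^(1/b) = (78.5/32.0)^(1/2.38) = 1.458 m
h = 0.19 + 1.458 = 1.648 m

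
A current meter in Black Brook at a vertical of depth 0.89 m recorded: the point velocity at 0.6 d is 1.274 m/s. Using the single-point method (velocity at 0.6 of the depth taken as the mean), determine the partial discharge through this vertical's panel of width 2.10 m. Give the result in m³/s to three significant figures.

2.38 m³/s

v̄ = v₀.₆ = 1.274 m/s
q = v̄ × d × w = 1.274 × 0.89 × 2.10 = 2.381 m³/s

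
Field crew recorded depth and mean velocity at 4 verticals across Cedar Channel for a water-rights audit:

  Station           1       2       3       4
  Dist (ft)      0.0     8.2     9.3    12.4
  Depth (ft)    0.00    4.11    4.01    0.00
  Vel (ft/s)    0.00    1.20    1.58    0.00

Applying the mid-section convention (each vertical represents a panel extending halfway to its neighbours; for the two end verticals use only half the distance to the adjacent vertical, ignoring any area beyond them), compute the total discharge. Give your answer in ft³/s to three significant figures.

36.2 ft³/s

w_2 = (9.3 − 0.0)/2 = 4.65 ft; q_2 = 1.20 × 4.11 × 4.65 = 22.93 ft³/s
w_3 = (12.4 − 8.2)/2 = 2.1 ft; q_3 = 1.58 × 4.01 × 2.1 = 13.31 ft³/s
Stations 1, 4 contribute zero (depth or velocity is 0).
Q = Σ qᵢ = 36.24 ft³/s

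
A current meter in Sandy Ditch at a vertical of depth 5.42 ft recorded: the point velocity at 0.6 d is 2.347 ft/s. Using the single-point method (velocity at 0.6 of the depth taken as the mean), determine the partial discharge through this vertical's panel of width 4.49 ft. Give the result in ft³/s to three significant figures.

57.1 ft³/s

v̄ = v₀.₆ = 2.347 ft/s
q = v̄ × d × w = 2.347 × 5.42 × 4.49 = 57.12 ft³/s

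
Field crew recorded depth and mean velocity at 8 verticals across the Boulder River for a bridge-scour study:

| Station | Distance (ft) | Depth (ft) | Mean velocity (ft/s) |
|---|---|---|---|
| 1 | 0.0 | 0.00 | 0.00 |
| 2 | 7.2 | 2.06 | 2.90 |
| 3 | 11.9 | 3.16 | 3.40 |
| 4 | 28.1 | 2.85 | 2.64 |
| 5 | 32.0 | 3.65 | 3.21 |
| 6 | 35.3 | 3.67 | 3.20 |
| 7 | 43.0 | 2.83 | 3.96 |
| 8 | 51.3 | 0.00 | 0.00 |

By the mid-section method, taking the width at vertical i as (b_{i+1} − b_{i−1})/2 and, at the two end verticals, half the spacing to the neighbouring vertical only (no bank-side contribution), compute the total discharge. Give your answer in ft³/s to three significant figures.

w_2 = (11.9 − 0.0)/2 = 5.95 ft; q_2 = 2.90 × 2.06 × 5.95 = 35.55 ft³/s
w_3 = (28.1 − 7.2)/2 = 10.45 ft; q_3 = 3.40 × 3.16 × 10.45 = 112.3 ft³/s
w_4 = (32.0 − 11.9)/2 = 10.05 ft; q_4 = 2.64 × 2.85 × 10.05 = 75.62 ft³/s
w_5 = (35.3 − 28.1)/2 = 3.6 ft; q_5 = 3.21 × 3.65 × 3.6 = 42.18 ft³/s
w_6 = (43.0 − 32.0)/2 = 5.5 ft; q_6 = 3.20 × 3.67 × 5.5 = 64.59 ft³/s
w_7 = (51.3 − 35.3)/2 = 8 ft; q_7 = 3.96 × 2.83 × 8 = 89.65 ft³/s
Stations 1, 8 contribute zero (depth or velocity is 0).
Q = Σ qᵢ = 419.9 ft³/s

420 ft³/s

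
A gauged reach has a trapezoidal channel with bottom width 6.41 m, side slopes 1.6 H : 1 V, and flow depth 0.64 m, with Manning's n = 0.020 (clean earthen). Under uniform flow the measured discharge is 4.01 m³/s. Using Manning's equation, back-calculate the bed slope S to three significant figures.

0.000648

A = (b + z·y)·y = (6.41 + 1.6×0.64)×0.64 = 4.758 m²
P = b + 2y√(1+z²) = 6.41 + 2×0.64×√(1+1.6²) = 8.825 m
R = A/P = 4.758/8.825 = 0.5391 m
S = (Q·n / (1·A·R^(2/3)))² = (4.01×0.020 / (1×4.758×0.6624))² = 0.0006476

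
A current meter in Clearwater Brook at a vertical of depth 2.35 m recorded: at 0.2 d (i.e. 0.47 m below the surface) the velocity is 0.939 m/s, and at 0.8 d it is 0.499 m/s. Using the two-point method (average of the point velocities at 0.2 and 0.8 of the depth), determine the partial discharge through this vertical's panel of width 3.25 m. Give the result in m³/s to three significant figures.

v̄ = (0.939 + 0.499) / 2 = 0.7190 m/s
q = v̄ × d × w = 0.7190 × 2.35 × 3.25 = 5.491 m³/s

5.49 m³/s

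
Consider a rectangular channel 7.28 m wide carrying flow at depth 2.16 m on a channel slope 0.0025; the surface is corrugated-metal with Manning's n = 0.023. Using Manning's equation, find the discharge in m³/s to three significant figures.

A = b·y = 7.28 × 2.16 = 15.72 m²
P = b + 2y = 7.28 + 2×2.16 = 11.60 m
R = A/P = 15.72/11.60 = 1.356 m
Q = (1/n)·A·R^(2/3)·S^(1/2) = (1/0.023) × 15.72 × 1.356^(2/3) × 0.0025^(1/2) = 41.87 m³/s

41.9 m³/s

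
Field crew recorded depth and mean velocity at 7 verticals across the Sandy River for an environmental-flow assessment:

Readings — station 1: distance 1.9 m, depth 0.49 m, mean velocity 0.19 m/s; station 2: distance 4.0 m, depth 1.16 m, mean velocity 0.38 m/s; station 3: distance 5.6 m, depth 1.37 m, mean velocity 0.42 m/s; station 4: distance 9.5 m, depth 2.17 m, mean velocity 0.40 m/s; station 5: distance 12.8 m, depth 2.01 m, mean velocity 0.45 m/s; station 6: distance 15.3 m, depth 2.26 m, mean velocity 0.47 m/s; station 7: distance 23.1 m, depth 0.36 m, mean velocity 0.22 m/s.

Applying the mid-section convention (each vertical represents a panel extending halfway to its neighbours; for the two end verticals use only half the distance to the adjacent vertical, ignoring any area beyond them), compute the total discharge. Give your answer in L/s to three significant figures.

w_1 = (4.0 − 1.9)/2 = 1.05 m; q_1 = 0.19 × 0.49 × 1.05 = 0.09776 m³/s
w_2 = (5.6 − 1.9)/2 = 1.85 m; q_2 = 0.38 × 1.16 × 1.85 = 0.8155 m³/s
w_3 = (9.5 − 4.0)/2 = 2.75 m; q_3 = 0.42 × 1.37 × 2.75 = 1.582 m³/s
w_4 = (12.8 − 5.6)/2 = 3.6 m; q_4 = 0.40 × 2.17 × 3.6 = 3.125 m³/s
w_5 = (15.3 − 9.5)/2 = 2.9 m; q_5 = 0.45 × 2.01 × 2.9 = 2.623 m³/s
w_6 = (23.1 − 12.8)/2 = 5.15 m; q_6 = 0.47 × 2.26 × 5.15 = 5.470 m³/s
w_7 = (23.1 − 15.3)/2 = 3.9 m; q_7 = 0.22 × 0.36 × 3.9 = 0.3089 m³/s
Q = Σ qᵢ = 14.02 m³/s
= 14.02 × 1000 = 14020 L/s

14000 L/s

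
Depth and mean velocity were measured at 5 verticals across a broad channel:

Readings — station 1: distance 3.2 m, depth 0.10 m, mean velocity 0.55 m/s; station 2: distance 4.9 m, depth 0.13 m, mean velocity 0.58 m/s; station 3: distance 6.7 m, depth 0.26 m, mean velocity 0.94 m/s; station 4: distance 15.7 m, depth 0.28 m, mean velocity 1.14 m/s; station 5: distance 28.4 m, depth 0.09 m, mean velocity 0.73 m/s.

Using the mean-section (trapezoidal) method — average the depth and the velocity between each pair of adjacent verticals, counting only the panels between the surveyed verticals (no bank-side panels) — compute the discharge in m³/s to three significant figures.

5.10 m³/s

Panel 1-2: Δb = 1.7 m, d̄ = (0.10+0.13)/2 = 0.115, v̄ = (0.55+0.58)/2 = 0.565 → q = 1.7×0.115×0.565 = 0.1105 m³/s
Panel 2-3: Δb = 1.8 m, d̄ = (0.13+0.26)/2 = 0.195, v̄ = (0.58+0.94)/2 = 0.76 → q = 1.8×0.195×0.76 = 0.2668 m³/s
Panel 3-4: Δb = 9 m, d̄ = (0.26+0.28)/2 = 0.27, v̄ = (0.94+1.14)/2 = 1.04 → q = 9×0.27×1.04 = 2.527 m³/s
Panel 4-5: Δb = 12.7 m, d̄ = (0.28+0.09)/2 = 0.185, v̄ = (1.14+0.73)/2 = 0.935 → q = 12.7×0.185×0.935 = 2.197 m³/s
Q = Σ q = 5.101 m³/s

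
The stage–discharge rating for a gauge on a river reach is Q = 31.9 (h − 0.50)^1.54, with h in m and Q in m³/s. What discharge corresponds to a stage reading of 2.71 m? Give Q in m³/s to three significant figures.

108 m³/s

Q = 31.9 × (2.71 − 0.50)^1.54 = 31.9 × 2.21^1.54 = 108.2 m³/s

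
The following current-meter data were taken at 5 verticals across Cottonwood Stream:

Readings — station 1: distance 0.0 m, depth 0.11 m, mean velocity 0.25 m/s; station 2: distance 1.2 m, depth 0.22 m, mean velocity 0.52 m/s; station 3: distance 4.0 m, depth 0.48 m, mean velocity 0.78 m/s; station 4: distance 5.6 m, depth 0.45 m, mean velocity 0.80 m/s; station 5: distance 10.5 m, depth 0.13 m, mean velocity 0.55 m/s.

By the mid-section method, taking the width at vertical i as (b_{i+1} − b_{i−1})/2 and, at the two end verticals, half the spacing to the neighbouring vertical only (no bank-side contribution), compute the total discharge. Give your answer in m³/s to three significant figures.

w_1 = (1.2 − 0.0)/2 = 0.6 m; q_1 = 0.25 × 0.11 × 0.6 = 0.01650 m³/s
w_2 = (4.0 − 0.0)/2 = 2 m; q_2 = 0.52 × 0.22 × 2 = 0.2288 m³/s
w_3 = (5.6 − 1.2)/2 = 2.2 m; q_3 = 0.78 × 0.48 × 2.2 = 0.8237 m³/s
w_4 = (10.5 − 4.0)/2 = 3.25 m; q_4 = 0.80 × 0.45 × 3.25 = 1.170 m³/s
w_5 = (10.5 − 5.6)/2 = 2.45 m; q_5 = 0.55 × 0.13 × 2.45 = 0.1752 m³/s
Q = Σ qᵢ = 2.414 m³/s

2.41 m³/s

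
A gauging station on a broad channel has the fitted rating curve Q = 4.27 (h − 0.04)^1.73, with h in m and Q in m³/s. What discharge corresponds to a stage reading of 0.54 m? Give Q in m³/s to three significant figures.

Q = 4.27 × (0.54 − 0.04)^1.73 = 4.27 × 0.5^1.73 = 1.287 m³/s

1.29 m³/s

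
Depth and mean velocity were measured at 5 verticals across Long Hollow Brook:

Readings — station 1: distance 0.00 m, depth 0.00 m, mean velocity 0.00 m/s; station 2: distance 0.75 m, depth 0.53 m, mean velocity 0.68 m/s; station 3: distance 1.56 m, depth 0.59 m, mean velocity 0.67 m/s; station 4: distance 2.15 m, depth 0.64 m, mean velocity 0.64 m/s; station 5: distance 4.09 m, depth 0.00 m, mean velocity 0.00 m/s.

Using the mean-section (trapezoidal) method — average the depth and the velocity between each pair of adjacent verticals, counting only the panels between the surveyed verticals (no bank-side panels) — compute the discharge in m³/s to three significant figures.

0.810 m³/s

Panel 1-2: Δb = 0.75 m, d̄ = (0.00+0.53)/2 = 0.265, v̄ = (0.00+0.68)/2 = 0.34 → q = 0.75×0.265×0.34 = 0.06758 m³/s
Panel 2-3: Δb = 0.81 m, d̄ = (0.53+0.59)/2 = 0.56, v̄ = (0.68+0.67)/2 = 0.675 → q = 0.81×0.56×0.675 = 0.3062 m³/s
Panel 3-4: Δb = 0.59 m, d̄ = (0.59+0.64)/2 = 0.615, v̄ = (0.67+0.64)/2 = 0.655 → q = 0.59×0.615×0.655 = 0.2377 m³/s
Panel 4-5: Δb = 1.94 m, d̄ = (0.64+0.00)/2 = 0.32, v̄ = (0.64+0.00)/2 = 0.32 → q = 1.94×0.32×0.32 = 0.1987 m³/s
Q = Σ q = 0.8101 m³/s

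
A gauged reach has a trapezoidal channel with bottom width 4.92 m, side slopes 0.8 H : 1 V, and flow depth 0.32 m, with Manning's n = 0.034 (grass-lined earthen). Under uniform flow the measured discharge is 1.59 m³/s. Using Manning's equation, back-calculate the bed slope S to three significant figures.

0.00559

A = (b + z·y)·y = (4.92 + 0.8×0.32)×0.32 = 1.656 m²
P = b + 2y√(1+z²) = 4.92 + 2×0.32×√(1+0.8²) = 5.740 m
R = A/P = 1.656/5.740 = 0.2886 m
S = (Q·n / (1·A·R^(2/3)))² = (1.59×0.034 / (1×1.656×0.4367))² = 0.005586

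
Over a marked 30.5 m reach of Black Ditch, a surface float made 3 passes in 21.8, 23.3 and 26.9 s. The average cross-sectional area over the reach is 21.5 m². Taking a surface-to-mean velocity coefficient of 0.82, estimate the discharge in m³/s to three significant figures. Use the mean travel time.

t̄ = (21.8 + 23.3 + 26.9) / 3 = 24 s
v_surface = L / t̄ = 30.5 / 24 = 1.271 m/s
v_mean = 0.82 × 1.271 = 1.042 m/s
Q = A × v_mean = 21.5 × 1.042 = 22.40 m³/s

22.4 m³/s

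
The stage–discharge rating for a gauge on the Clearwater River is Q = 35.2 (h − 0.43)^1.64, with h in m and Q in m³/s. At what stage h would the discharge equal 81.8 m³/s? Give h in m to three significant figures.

h − h₀ = (Q/C)^(1/b) = (81.8/35.2)^(1/1.64) = 1.672 m
h = 0.43 + 1.672 = 2.102 m

2.10 m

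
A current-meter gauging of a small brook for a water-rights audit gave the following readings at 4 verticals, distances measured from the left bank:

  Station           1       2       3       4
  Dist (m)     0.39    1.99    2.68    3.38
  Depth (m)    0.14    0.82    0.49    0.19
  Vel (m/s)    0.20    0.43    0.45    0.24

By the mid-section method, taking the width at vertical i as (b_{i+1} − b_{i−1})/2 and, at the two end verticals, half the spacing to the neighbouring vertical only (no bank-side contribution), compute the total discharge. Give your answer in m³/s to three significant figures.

w_1 = (1.99 − 0.39)/2 = 0.8 m; q_1 = 0.20 × 0.14 × 0.8 = 0.02240 m³/s
w_2 = (2.68 − 0.39)/2 = 1.145 m; q_2 = 0.43 × 0.82 × 1.145 = 0.4037 m³/s
w_3 = (3.38 − 1.99)/2 = 0.695 m; q_3 = 0.45 × 0.49 × 0.695 = 0.1532 m³/s
w_4 = (3.38 − 2.68)/2 = 0.35 m; q_4 = 0.24 × 0.19 × 0.35 = 0.01596 m³/s
Q = Σ qᵢ = 0.5953 m³/s

0.595 m³/s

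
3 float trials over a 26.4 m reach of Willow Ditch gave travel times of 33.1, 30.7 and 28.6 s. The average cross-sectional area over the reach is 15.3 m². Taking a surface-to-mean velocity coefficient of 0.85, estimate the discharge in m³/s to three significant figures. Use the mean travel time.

t̄ = (33.1 + 30.7 + 28.6) / 3 = 30.8 s
v_surface = L / t̄ = 26.4 / 30.8 = 0.8571 m/s
v_mean = 0.85 × 0.8571 = 0.7286 m/s
Q = A × v_mean = 15.3 × 0.7286 = 11.15 m³/s

11.1 m³/s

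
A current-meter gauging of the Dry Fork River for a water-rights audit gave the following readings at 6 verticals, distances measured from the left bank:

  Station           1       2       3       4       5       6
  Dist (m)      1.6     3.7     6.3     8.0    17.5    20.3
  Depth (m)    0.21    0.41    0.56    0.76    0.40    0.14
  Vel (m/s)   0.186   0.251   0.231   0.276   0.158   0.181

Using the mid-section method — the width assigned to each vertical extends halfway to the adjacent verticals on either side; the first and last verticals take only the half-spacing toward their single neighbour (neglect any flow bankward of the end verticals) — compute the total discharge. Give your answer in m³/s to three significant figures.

2.16 m³/s

w_1 = (3.7 − 1.6)/2 = 1.05 m; q_1 = 0.186 × 0.21 × 1.05 = 0.04101 m³/s
w_2 = (6.3 − 1.6)/2 = 2.35 m; q_2 = 0.251 × 0.41 × 2.35 = 0.2418 m³/s
w_3 = (8.0 − 3.7)/2 = 2.15 m; q_3 = 0.231 × 0.56 × 2.15 = 0.2781 m³/s
w_4 = (17.5 − 6.3)/2 = 5.6 m; q_4 = 0.276 × 0.76 × 5.6 = 1.175 m³/s
w_5 = (20.3 − 8.0)/2 = 6.15 m; q_5 = 0.158 × 0.40 × 6.15 = 0.3887 m³/s
w_6 = (20.3 − 17.5)/2 = 1.4 m; q_6 = 0.181 × 0.14 × 1.4 = 0.03548 m³/s
Q = Σ qᵢ = 2.160 m³/s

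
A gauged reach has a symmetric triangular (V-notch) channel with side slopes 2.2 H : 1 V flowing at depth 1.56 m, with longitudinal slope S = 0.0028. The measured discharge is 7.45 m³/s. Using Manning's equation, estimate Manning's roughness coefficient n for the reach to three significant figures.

0.0303

A = z·y² = 2.2×1.56² = 5.354 m²
P = 2y√(1+z²) = 2×1.56×√(1+2.2²) = 7.540 m
R = A/P = 5.354/7.540 = 0.7101 m
n = (1/Q)·A·R^(2/3)·S^(1/2) = (1/7.45) × 5.354 × 0.7959 × 0.05292 = 0.03027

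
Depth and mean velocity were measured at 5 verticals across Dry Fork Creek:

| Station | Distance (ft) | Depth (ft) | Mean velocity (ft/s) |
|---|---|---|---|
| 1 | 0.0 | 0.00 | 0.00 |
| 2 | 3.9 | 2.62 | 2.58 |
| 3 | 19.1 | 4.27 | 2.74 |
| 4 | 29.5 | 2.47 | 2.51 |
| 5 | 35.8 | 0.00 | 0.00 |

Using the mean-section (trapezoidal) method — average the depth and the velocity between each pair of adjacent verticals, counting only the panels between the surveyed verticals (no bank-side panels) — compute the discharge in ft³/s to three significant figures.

Panel 1-2: Δb = 3.9 ft, d̄ = (0.00+2.62)/2 = 1.31, v̄ = (0.00+2.58)/2 = 1.29 → q = 3.9×1.31×1.29 = 6.591 ft³/s
Panel 2-3: Δb = 15.2 ft, d̄ = (2.62+4.27)/2 = 3.445, v̄ = (2.58+2.74)/2 = 2.66 → q = 15.2×3.445×2.66 = 139.3 ft³/s
Panel 3-4: Δb = 10.4 ft, d̄ = (4.27+2.47)/2 = 3.37, v̄ = (2.74+2.51)/2 = 2.625 → q = 10.4×3.37×2.625 = 92.00 ft³/s
Panel 4-5: Δb = 6.3 ft, d̄ = (2.47+0.00)/2 = 1.235, v̄ = (2.51+0.00)/2 = 1.255 → q = 6.3×1.235×1.255 = 9.765 ft³/s
Q = Σ q = 247.6 ft³/s

248 ft³/s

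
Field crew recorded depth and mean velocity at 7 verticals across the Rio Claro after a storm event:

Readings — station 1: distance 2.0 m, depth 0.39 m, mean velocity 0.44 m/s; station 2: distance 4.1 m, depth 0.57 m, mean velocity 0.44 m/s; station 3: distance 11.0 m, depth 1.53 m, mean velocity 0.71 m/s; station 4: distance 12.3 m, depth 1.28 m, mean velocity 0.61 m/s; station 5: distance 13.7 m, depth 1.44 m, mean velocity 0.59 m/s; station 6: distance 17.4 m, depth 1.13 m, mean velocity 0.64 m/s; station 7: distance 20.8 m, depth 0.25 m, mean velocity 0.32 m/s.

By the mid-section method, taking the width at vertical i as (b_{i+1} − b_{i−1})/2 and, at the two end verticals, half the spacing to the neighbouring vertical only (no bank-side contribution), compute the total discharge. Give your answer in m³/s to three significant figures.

w_1 = (4.1 − 2.0)/2 = 1.05 m; q_1 = 0.44 × 0.39 × 1.05 = 0.1802 m³/s
w_2 = (11.0 − 2.0)/2 = 4.5 m; q_2 = 0.44 × 0.57 × 4.5 = 1.129 m³/s
w_3 = (12.3 − 4.1)/2 = 4.1 m; q_3 = 0.71 × 1.53 × 4.1 = 4.454 m³/s
w_4 = (13.7 − 11.0)/2 = 1.35 m; q_4 = 0.61 × 1.28 × 1.35 = 1.054 m³/s
w_5 = (17.4 − 12.3)/2 = 2.55 m; q_5 = 0.59 × 1.44 × 2.55 = 2.166 m³/s
w_6 = (20.8 − 13.7)/2 = 3.55 m; q_6 = 0.64 × 1.13 × 3.55 = 2.567 m³/s
w_7 = (20.8 − 17.4)/2 = 1.7 m; q_7 = 0.32 × 0.25 × 1.7 = 0.1360 m³/s
Q = Σ qᵢ = 11.69 m³/s

11.7 m³/s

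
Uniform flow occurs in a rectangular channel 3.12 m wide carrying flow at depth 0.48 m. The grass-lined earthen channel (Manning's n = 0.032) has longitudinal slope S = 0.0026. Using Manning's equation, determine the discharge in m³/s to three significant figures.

1.22 m³/s

A = b·y = 3.12 × 0.48 = 1.498 m²
P = b + 2y = 3.12 + 2×0.48 = 4.080 m
R = A/P = 1.498/4.080 = 0.3671 m
Q = (1/n)·A·R^(2/3)·S^(1/2) = (1/0.032) × 1.498 × 0.3671^(2/3) × 0.0026^(1/2) = 1.223 m³/s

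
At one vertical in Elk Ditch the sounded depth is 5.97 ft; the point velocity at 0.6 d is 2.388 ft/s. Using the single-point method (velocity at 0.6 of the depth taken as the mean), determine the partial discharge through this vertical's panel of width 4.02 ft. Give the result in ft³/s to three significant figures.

57.3 ft³/s

v̄ = v₀.₆ = 2.388 ft/s
q = v̄ × d × w = 2.388 × 5.97 × 4.02 = 57.31 ft³/s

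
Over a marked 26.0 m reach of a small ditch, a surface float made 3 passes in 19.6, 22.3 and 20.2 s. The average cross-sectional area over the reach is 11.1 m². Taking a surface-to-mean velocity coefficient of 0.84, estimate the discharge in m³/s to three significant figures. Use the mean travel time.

t̄ = (19.6 + 22.3 + 20.2) / 3 = 20.7 s
v_surface = L / t̄ = 26.0 / 20.7 = 1.256 m/s
v_mean = 0.84 × 1.256 = 1.055 m/s
Q = A × v_mean = 11.1 × 1.055 = 11.71 m³/s

11.7 m³/s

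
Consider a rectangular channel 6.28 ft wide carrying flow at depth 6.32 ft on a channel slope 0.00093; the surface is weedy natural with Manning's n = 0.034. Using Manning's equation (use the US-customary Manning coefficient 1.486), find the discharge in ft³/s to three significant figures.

A = b·y = 6.28 × 6.32 = 39.69 ft²
P = b + 2y = 6.28 + 2×6.32 = 18.92 ft
R = A/P = 39.69/18.92 = 2.098 ft
Q = (1.486/n)·A·R^(2/3)·S^(1/2) = (1.486/0.034) × 39.69 × 2.098^(2/3) × 0.00093^(1/2) = 86.69 ft³/s

86.7 ft³/s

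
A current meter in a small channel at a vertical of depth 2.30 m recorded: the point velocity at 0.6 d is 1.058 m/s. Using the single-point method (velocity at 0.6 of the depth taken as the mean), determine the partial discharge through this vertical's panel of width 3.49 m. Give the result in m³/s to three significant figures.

v̄ = v₀.₆ = 1.058 m/s
q = v̄ × d × w = 1.058 × 2.30 × 3.49 = 8.493 m³/s

8.49 m³/s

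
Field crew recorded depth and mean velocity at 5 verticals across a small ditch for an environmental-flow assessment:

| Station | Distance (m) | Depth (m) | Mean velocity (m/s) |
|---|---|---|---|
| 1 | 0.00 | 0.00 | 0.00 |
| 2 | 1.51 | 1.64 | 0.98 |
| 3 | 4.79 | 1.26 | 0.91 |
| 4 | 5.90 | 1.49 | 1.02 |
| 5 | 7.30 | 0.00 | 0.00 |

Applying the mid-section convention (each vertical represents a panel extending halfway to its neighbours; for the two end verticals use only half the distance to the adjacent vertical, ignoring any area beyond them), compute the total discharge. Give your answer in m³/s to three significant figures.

w_2 = (4.79 − 0.00)/2 = 2.395 m; q_2 = 0.98 × 1.64 × 2.395 = 3.849 m³/s
w_3 = (5.90 − 1.51)/2 = 2.195 m; q_3 = 0.91 × 1.26 × 2.195 = 2.517 m³/s
w_4 = (7.30 − 4.79)/2 = 1.255 m; q_4 = 1.02 × 1.49 × 1.255 = 1.907 m³/s
Stations 1, 5 contribute zero (depth or velocity is 0).
Q = Σ qᵢ = 8.273 m³/s

8.27 m³/s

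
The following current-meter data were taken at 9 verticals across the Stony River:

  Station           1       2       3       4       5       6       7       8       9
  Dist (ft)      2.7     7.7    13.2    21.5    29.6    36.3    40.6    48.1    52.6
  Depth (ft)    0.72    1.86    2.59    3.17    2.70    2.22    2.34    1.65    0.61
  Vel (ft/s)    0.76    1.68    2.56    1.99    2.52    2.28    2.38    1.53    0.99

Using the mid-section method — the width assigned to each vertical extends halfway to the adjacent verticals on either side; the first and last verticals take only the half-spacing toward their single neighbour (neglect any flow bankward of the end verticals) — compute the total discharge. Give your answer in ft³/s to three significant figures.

w_1 = (7.7 − 2.7)/2 = 2.5 ft; q_1 = 0.76 × 0.72 × 2.5 = 1.368 ft³/s
w_2 = (13.2 − 2.7)/2 = 5.25 ft; q_2 = 1.68 × 1.86 × 5.25 = 16.41 ft³/s
w_3 = (21.5 − 7.7)/2 = 6.9 ft; q_3 = 2.56 × 2.59 × 6.9 = 45.75 ft³/s
w_4 = (29.6 − 13.2)/2 = 8.2 ft; q_4 = 1.99 × 3.17 × 8.2 = 51.73 ft³/s
w_5 = (36.3 − 21.5)/2 = 7.4 ft; q_5 = 2.52 × 2.70 × 7.4 = 50.35 ft³/s
w_6 = (40.6 − 29.6)/2 = 5.5 ft; q_6 = 2.28 × 2.22 × 5.5 = 27.84 ft³/s
w_7 = (48.1 − 36.3)/2 = 5.9 ft; q_7 = 2.38 × 2.34 × 5.9 = 32.86 ft³/s
w_8 = (52.6 − 40.6)/2 = 6 ft; q_8 = 1.53 × 1.65 × 6 = 15.15 ft³/s
w_9 = (52.6 − 48.1)/2 = 2.25 ft; q_9 = 0.99 × 0.61 × 2.25 = 1.359 ft³/s
Q = Σ qᵢ = 242.8 ft³/s

243 ft³/s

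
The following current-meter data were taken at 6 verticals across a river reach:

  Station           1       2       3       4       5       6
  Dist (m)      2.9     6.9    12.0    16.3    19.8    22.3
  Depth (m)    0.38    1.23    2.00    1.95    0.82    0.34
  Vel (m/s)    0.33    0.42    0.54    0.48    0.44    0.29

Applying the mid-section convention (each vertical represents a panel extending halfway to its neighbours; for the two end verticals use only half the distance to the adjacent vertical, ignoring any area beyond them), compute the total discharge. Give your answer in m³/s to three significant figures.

w_1 = (6.9 − 2.9)/2 = 2 m; q_1 = 0.33 × 0.38 × 2 = 0.2508 m³/s
w_2 = (12.0 − 2.9)/2 = 4.55 m; q_2 = 0.42 × 1.23 × 4.55 = 2.351 m³/s
w_3 = (16.3 − 6.9)/2 = 4.7 m; q_3 = 0.54 × 2.00 × 4.7 = 5.076 m³/s
w_4 = (19.8 − 12.0)/2 = 3.9 m; q_4 = 0.48 × 1.95 × 3.9 = 3.650 m³/s
w_5 = (22.3 − 16.3)/2 = 3 m; q_5 = 0.44 × 0.82 × 3 = 1.082 m³/s
w_6 = (22.3 − 19.8)/2 = 1.25 m; q_6 = 0.29 × 0.34 × 1.25 = 0.1233 m³/s
Q = Σ qᵢ = 12.53 m³/s

12.5 m³/s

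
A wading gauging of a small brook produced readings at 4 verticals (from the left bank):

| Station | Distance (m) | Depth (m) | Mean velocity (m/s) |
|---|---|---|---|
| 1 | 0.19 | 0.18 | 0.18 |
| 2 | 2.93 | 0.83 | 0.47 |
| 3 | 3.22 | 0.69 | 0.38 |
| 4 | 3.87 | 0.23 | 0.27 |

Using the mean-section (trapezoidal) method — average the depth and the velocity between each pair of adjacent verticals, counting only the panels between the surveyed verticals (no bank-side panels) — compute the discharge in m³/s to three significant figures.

0.641 m³/s

Panel 1-2: Δb = 2.74 m, d̄ = (0.18+0.83)/2 = 0.505, v̄ = (0.18+0.47)/2 = 0.325 → q = 2.74×0.505×0.325 = 0.4497 m³/s
Panel 2-3: Δb = 0.29 m, d̄ = (0.83+0.69)/2 = 0.76, v̄ = (0.47+0.38)/2 = 0.425 → q = 0.29×0.76×0.425 = 0.09367 m³/s
Panel 3-4: Δb = 0.65 m, d̄ = (0.69+0.23)/2 = 0.46, v̄ = (0.38+0.27)/2 = 0.325 → q = 0.65×0.46×0.325 = 0.09718 m³/s
Q = Σ q = 0.6405 m³/s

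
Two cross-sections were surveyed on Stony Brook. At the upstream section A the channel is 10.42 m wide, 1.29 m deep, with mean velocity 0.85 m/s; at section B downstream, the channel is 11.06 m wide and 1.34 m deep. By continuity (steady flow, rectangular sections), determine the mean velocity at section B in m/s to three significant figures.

0.771 m/s

Q = A₁V₁ = (10.42×1.29) × 0.85 = 11.43 m³/s
A₂ = 11.06 × 1.34 = 14.82 m²
V₂ = Q/A₂ = 11.43/14.82 = 0.7709 m/s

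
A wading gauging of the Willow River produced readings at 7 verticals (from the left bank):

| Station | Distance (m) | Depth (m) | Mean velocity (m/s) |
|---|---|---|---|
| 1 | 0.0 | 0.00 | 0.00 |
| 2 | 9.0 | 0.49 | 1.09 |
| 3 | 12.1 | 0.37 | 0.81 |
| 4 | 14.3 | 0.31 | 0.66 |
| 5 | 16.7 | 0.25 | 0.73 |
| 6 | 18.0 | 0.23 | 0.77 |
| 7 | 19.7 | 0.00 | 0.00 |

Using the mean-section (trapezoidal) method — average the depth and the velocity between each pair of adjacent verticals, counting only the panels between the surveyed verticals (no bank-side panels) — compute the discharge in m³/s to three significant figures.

3.79 m³/s

Panel 1-2: Δb = 9 m, d̄ = (0.00+0.49)/2 = 0.245, v̄ = (0.00+1.09)/2 = 0.545 → q = 9×0.245×0.545 = 1.202 m³/s
Panel 2-3: Δb = 3.1 m, d̄ = (0.49+0.37)/2 = 0.43, v̄ = (1.09+0.81)/2 = 0.95 → q = 3.1×0.43×0.95 = 1.266 m³/s
Panel 3-4: Δb = 2.2 m, d̄ = (0.37+0.31)/2 = 0.34, v̄ = (0.81+0.66)/2 = 0.735 → q = 2.2×0.34×0.735 = 0.5498 m³/s
Panel 4-5: Δb = 2.4 m, d̄ = (0.31+0.25)/2 = 0.28, v̄ = (0.66+0.73)/2 = 0.695 → q = 2.4×0.28×0.695 = 0.4670 m³/s
Panel 5-6: Δb = 1.3 m, d̄ = (0.25+0.23)/2 = 0.24, v̄ = (0.73+0.77)/2 = 0.75 → q = 1.3×0.24×0.75 = 0.2340 m³/s
Panel 6-7: Δb = 1.7 m, d̄ = (0.23+0.00)/2 = 0.115, v̄ = (0.77+0.00)/2 = 0.385 → q = 1.7×0.115×0.385 = 0.07527 m³/s
Q = Σ q = 3.794 m³/s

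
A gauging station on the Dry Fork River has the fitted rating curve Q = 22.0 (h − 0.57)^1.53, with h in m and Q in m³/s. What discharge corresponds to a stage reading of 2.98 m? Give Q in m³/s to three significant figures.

Q = 22.0 × (2.98 − 0.57)^1.53 = 22.0 × 2.41^1.53 = 84.51 m³/s

84.5 m³/s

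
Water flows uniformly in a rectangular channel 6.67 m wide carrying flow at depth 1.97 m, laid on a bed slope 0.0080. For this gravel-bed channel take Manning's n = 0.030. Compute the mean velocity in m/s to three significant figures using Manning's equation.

A = b·y = 6.67 × 1.97 = 13.14 m²
P = b + 2y = 6.67 + 2×1.97 = 10.61 m
R = A/P = 13.14/10.61 = 1.238 m
Q = (1/n)·A·R^(2/3)·S^(1/2) = (1/0.030) × 13.14 × 1.238^(2/3) × 0.0080^(1/2) = 45.18 m³/s
V = Q/A = 45.18/13.14 = 3.438 m/s

3.44 m/s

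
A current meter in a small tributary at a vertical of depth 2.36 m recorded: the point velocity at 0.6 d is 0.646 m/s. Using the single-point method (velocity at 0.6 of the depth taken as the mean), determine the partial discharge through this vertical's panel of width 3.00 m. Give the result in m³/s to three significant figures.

v̄ = v₀.₆ = 0.646 m/s
q = v̄ × d × w = 0.6460 × 2.36 × 3.00 = 4.574 m³/s

4.57 m³/s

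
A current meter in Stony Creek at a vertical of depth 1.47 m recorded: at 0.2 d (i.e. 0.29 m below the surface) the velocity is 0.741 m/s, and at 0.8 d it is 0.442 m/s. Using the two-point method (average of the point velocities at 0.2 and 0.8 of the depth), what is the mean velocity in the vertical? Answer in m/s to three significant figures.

v̄ = (0.741 + 0.442) / 2 = 0.5915 m/s

0.592 m/s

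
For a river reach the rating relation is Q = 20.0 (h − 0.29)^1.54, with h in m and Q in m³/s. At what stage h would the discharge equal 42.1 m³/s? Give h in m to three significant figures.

1.91 m

h − h₀ = (Q/C)^(1/b) = (42.1/20.0)^(1/1.54) = 1.621 m
h = 0.29 + 1.621 = 1.911 m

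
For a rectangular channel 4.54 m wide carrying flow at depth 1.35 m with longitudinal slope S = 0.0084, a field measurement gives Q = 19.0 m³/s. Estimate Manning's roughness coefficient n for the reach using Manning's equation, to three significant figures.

A = b·y = 4.54 × 1.35 = 6.129 m²
P = b + 2y = 4.54 + 2×1.35 = 7.240 m
R = A/P = 6.129/7.240 = 0.8465 m
n = (1/Q)·A·R^(2/3)·S^(1/2) = (1/19.0) × 6.129 × 0.8949 × 0.09165 = 0.02646

0.0265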